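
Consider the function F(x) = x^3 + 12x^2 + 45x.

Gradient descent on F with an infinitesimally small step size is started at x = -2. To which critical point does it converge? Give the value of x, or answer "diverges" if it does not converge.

F'(x) = 3(x + 3)(x + 5), so F'(-2) = 9.
Gradient descent moves in the -F' direction, i.e. x is decreasing.
The nearest critical point in that direction is x = -3, where F'' = 6 > 0 (a local minimum). The iterate converges there.

-3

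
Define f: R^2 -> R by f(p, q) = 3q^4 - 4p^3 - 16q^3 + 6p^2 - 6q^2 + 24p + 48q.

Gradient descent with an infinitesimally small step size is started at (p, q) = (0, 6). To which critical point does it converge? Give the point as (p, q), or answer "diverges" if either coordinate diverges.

(-1, 4)

f is separable, so gradient descent decouples: p follows -∂f/∂p, q follows -∂f/∂q.
∂f/∂p = -12(p - 2)(p + 1); at p=0 this is 24, so p decreases.
∂f/∂q = 12(q - 4)(q - 1)(q + 1); at q=6 this is 840, so q decreases.
p converges to its nearest critical value -1 (a local min of the p-part); q converges to 4. The iterate converges to (-1, 4).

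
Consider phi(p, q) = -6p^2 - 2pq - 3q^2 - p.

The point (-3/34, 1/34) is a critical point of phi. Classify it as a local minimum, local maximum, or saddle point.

local maximum

The Hessian of phi is constant: H = [[-12, -2], [-2, -6]].
det(H) = (-12)·(-6) − (-2)² = 68.
det(H) > 0 and tr(H) = -18 < 0, so H is negative definite and the point is a local maximum.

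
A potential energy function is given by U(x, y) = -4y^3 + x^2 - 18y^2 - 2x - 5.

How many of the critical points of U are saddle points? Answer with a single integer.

1

U separates as a function of x plus a function of y, so ∇U=0 decouples.
∂U/∂x = 2(x - 1) = 0 at x ∈ {1}; ∂U/∂y = -12y(y + 3) = 0 at y ∈ {-3, 0}.
The Hessian is diagonal: diag(U_xx, U_yy). Second derivatives: U_xx(1)=2; U_yy(-3)=36, U_yy(0)=-36.
Saddle points occur where the two diagonal entries have opposite signs: (1, 0). Count: 1.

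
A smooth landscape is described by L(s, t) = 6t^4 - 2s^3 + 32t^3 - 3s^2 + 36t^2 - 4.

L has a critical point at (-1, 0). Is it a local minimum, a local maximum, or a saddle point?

The mixed partial ∂²L/∂s∂t is 0, so the Hessian at any point is diag(L_ss, L_tt) = diag(-6(2s + 1), 24(3t^2 + 8t + 3)).
At (-1, 0): H = diag(6, 72).
Both eigenvalues are positive, so H is positive definite: a local minimum.

local minimum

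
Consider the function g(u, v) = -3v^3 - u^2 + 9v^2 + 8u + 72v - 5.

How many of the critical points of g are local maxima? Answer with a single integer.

1

g separates as a function of u plus a function of v, so ∇g=0 decouples.
∂g/∂u = -2(u - 4) = 0 at u ∈ {4}; ∂g/∂v = -9(v - 4)(v + 2) = 0 at v ∈ {-2, 4}.
The Hessian is diagonal: diag(g_uu, g_vv). Second derivatives: g_uu(4)=-2; g_vv(-2)=54, g_vv(4)=-54.
Local maxima occur where both diagonal entries negative: (4, 4). Count: 1.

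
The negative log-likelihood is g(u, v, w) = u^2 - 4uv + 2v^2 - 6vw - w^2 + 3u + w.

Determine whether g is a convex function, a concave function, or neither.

g is quadratic, so its Hessian is the constant matrix H = [[2, -4, 0], [-4, 4, -6], [0, -6, -2]].
Leading principal minors: 2, -8, -56.
Neither pattern holds ⇒ H is indefinite ⇒ neither convex nor concave.

neither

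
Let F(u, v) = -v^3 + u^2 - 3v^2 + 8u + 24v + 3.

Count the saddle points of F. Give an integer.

1

F separates as a function of u plus a function of v, so ∇F=0 decouples.
∂F/∂u = 2(u + 4) = 0 at u ∈ {-4}; ∂F/∂v = -3(v - 2)(v + 4) = 0 at v ∈ {-4, 2}.
The Hessian is diagonal: diag(F_uu, F_vv). Second derivatives: F_uu(-4)=2; F_vv(-4)=18, F_vv(2)=-18.
Saddle points occur where the two diagonal entries have opposite signs: (-4, 2). Count: 1.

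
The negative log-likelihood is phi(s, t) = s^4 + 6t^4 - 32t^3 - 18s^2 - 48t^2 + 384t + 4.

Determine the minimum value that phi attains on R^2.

-685

phi(s,t) separates as P(s) + Q(t) + 4, so its minimum is min P + min Q + 4.
P'(s) = 4s(s - 3)(s + 3) vanishes at s ∈ {-3, 0, 3}; Q'(t) = 24(t - 4)(t - 2)(t + 2) vanishes at t ∈ {-2, 2, 4}.
Local minima of P (where P''>0): P(-3)=-81, P(3)=-81. Local minima of Q: Q(-2)=-608, Q(4)=256.
So the global minimum of phi is P(-3) + Q(-2) + 4 = -81 − 608 + 4 = -685, attained at (-3, -2).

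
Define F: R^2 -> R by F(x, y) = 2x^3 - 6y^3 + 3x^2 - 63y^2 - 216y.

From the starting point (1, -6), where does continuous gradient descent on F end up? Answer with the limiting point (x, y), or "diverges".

F is separable, so gradient descent decouples: x follows -∂F/∂x, y follows -∂F/∂y.
∂F/∂x = 6x(x + 1); at x=1 this is 12, so x decreases.
∂F/∂y = -18(y + 3)(y + 4); at y=-6 this is -108, so y increases.
x converges to its nearest critical value 0 (a local min of the x-part); y converges to -4. The iterate converges to (0, -4).

(0, -4)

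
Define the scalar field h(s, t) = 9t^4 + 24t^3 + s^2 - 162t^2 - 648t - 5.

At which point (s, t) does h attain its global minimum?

h(s,t) separates as P(s) + Q(t) − 5, so its minimum is min P + min Q − 5.
P'(s) = 2s vanishes at s ∈ {0}; Q'(t) = 36(t - 3)(t + 2)(t + 3) vanishes at t ∈ {-3, -2, 3}.
Local minima of P (where P''>0): P(0)=0. Local minima of Q: Q(-3)=567, Q(3)=-2025.
So the global minimum of h is P(0) + Q(3) − 5 = 0 − 2025 − 5 = -2030, attained at (0, 3).

(0, 3)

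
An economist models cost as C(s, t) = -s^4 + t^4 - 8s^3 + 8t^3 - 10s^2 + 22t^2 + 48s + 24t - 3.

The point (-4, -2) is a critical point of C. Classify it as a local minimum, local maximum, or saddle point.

The mixed partial ∂²C/∂s∂t is 0, so the Hessian at any point is diag(C_ss, C_tt) = diag(-4(3s^2 + 12s + 5), 4(3t^2 + 12t + 11)).
At (-4, -2): H = diag(-20, -4).
Both eigenvalues are negative, so H is negative definite: a local maximum.

local maximum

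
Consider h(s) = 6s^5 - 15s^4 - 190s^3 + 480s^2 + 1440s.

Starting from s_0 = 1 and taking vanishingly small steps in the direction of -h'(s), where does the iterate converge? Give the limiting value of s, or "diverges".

h'(s) = 30(s - 4)(s - 3)(s + 1)(s + 4), so h'(1) = 1800.
Gradient descent moves in the -h' direction, i.e. s is decreasing.
The nearest critical point in that direction is s = -1, where h'' = 1800 > 0 (a local minimum). The iterate converges there.

-1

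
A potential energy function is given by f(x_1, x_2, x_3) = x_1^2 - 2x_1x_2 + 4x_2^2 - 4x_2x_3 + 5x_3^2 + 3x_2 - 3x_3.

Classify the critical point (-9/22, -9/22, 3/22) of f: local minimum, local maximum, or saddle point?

The Hessian is constant: H = [[2, -2, 0], [-2, 8, -4], [0, -4, 10]].
Leading principal minors: Δ₁ = 2, Δ₂ = 12, Δ₃ = 88.
All leading minors are positive, so H is positive definite: a local minimum.

local minimum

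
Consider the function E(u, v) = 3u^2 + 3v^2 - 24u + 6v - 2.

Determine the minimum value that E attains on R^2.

E(u,v) separates as P(u) + Q(v) − 2, so its minimum is min P + min Q − 2.
P'(u) = 6u - 24 vanishes at u ∈ {4}; Q'(v) = 6v + 6 vanishes at v ∈ {-1}.
Local minima of P (where P''>0): P(4)=-48. Local minima of Q: Q(-1)=-3.
So the global minimum of E is P(4) + Q(-1) − 2 = -48 − 3 − 2 = -53, attained at (4, -1).

-53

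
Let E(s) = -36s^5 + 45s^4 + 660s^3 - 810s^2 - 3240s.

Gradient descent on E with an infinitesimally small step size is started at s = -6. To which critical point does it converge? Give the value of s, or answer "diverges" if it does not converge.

E'(s) = -180(s - 3)(s - 2)(s + 1)(s + 3), so E'(-6) = -194400.
Gradient descent moves in the -E' direction, i.e. s is increasing.
The nearest critical point in that direction is s = -3, where E'' = 10800 > 0 (a local minimum). The iterate converges there.

-3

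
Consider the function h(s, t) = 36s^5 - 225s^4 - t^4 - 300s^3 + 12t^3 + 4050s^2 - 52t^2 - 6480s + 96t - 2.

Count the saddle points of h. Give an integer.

h separates as a function of s plus a function of t, so ∇h=0 decouples.
∂h/∂s = 180(s - 4)(s - 3)(s - 1)(s + 3) = 0 at s ∈ {-3, 1, 3, 4}; ∂h/∂t = -4(t - 4)(t - 3)(t - 2) = 0 at t ∈ {2, 3, 4}.
The Hessian is diagonal: diag(h_ss, h_tt). Second derivatives: h_ss(-3)=-30240, h_ss(1)=4320, h_ss(3)=-2160, h_ss(4)=3780; h_tt(2)=-8, h_tt(3)=4, h_tt(4)=-8.
Saddle points occur where the two diagonal entries have opposite signs: (-3, 3), (1, 2), (1, 4), (3, 3), (4, 2), (4, 4). Count: 6.

6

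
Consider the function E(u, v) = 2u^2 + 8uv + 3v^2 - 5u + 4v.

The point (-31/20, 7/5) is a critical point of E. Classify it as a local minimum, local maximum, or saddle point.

The Hessian of E is constant: H = [[4, 8], [8, 6]].
det(H) = 4·6 − 8² = -40.
Since det(H) < 0, H is indefinite and the critical point is a saddle point.

saddle point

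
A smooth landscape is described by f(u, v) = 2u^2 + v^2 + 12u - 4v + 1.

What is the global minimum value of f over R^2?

f(u,v) separates as P(u) + Q(v) + 1, so its minimum is min P + min Q + 1.
P'(u) = 4u + 12 vanishes at u ∈ {-3}; Q'(v) = 2v - 4 vanishes at v ∈ {2}.
Local minima of P (where P''>0): P(-3)=-18. Local minima of Q: Q(2)=-4.
So the global minimum of f is P(-3) + Q(2) + 1 = -18 − 4 + 1 = -21, attained at (-3, 2).

-21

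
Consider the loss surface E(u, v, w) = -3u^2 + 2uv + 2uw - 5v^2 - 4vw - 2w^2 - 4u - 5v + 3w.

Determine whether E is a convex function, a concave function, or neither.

concave

E is quadratic, so its Hessian is the constant matrix H = [[-6, 2, 2], [2, -10, -4], [2, -4, -4]].
Leading principal minors: -6, 56, -120.
Signs alternate −, +, − ⇒ H ≺ 0 ⇒ concave.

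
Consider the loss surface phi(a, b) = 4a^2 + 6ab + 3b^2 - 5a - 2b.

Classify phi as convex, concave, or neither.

phi is quadratic, so its Hessian is the constant matrix H = [[8, 6], [6, 6]].
det(H) = 12, tr(H) = 14.
det(H) > 0 and tr(H) > 0, so H is positive definite everywhere: convex.

convex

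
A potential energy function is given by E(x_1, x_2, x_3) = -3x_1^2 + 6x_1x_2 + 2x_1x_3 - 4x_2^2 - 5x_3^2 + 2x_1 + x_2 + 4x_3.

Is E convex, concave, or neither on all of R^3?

E is quadratic, so its Hessian is the constant matrix H = [[-6, 6, 2], [6, -8, 0], [2, 0, -10]].
Leading principal minors: -6, 12, -88.
Signs alternate −, +, − ⇒ H ≺ 0 ⇒ concave.

concave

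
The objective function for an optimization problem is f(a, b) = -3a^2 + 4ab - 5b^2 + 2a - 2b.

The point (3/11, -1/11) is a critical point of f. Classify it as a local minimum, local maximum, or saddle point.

The Hessian of f is constant: H = [[-6, 4], [4, -10]].
det(H) = (-6)·(-10) − 4² = 44.
det(H) > 0 and tr(H) = -16 < 0, so H is negative definite and the point is a local maximum.

local maximum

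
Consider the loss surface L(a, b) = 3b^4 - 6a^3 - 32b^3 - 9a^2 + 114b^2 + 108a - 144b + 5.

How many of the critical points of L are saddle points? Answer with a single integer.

3

L separates as a function of a plus a function of b, so ∇L=0 decouples.
∂L/∂a = -18(a - 2)(a + 3) = 0 at a ∈ {-3, 2}; ∂L/∂b = 12(b - 4)(b - 3)(b - 1) = 0 at b ∈ {1, 3, 4}.
The Hessian is diagonal: diag(L_aa, L_bb). Second derivatives: L_aa(-3)=90, L_aa(2)=-90; L_bb(1)=72, L_bb(3)=-24, L_bb(4)=36.
Saddle points occur where the two diagonal entries have opposite signs: (-3, 3), (2, 1), (2, 4). Count: 3.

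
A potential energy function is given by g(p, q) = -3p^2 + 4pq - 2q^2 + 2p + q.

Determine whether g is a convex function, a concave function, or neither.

concave

g is quadratic, so its Hessian is the constant matrix H = [[-6, 4], [4, -4]].
det(H) = 8, tr(H) = -10.
det(H) > 0 and tr(H) < 0, so H is negative definite everywhere: concave.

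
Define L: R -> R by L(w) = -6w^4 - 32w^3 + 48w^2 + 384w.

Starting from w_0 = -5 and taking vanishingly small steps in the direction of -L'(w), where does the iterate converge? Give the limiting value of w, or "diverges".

L'(w) = -24(w - 2)(w + 2)(w + 4), so L'(-5) = 504.
Gradient descent moves in the -L' direction, i.e. w is decreasing.
There is no critical point below w=-5, and L' keeps the same sign, so the iterate runs off to −∞.

diverges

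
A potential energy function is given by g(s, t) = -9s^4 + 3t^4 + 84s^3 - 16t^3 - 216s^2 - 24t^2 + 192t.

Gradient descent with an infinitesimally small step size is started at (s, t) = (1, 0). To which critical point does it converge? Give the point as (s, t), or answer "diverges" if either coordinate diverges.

(3, -2)

g is separable, so gradient descent decouples: s follows -∂g/∂s, t follows -∂g/∂t.
∂g/∂s = -36s(s - 4)(s - 3); at s=1 this is -216, so s increases.
∂g/∂t = 12(t - 4)(t - 2)(t + 2); at t=0 this is 192, so t decreases.
s converges to its nearest critical value 3 (a local min of the s-part); t converges to -2. The iterate converges to (3, -2).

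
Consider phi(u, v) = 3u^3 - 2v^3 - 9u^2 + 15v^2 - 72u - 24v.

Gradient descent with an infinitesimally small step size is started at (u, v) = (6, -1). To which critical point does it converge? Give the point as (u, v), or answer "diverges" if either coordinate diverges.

(4, 1)

phi is separable, so gradient descent decouples: u follows -∂phi/∂u, v follows -∂phi/∂v.
∂phi/∂u = 9(u - 4)(u + 2); at u=6 this is 144, so u decreases.
∂phi/∂v = -6(v - 4)(v - 1); at v=-1 this is -60, so v increases.
u converges to its nearest critical value 4 (a local min of the u-part); v converges to 1. The iterate converges to (4, 1).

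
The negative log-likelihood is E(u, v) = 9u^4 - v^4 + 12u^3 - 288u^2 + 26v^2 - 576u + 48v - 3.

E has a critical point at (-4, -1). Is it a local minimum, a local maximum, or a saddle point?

local minimum

The mixed partial ∂²E/∂u∂v is 0, so the Hessian at any point is diag(E_uu, E_vv) = diag(36(3u^2 + 2u - 16), 4(-3v^2 + 13)).
At (-4, -1): H = diag(864, 40).
Both eigenvalues are positive, so H is positive definite: a local minimum.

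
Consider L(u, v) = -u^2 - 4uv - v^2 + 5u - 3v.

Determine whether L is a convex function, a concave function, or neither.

neither

L is quadratic, so its Hessian is the constant matrix H = [[-2, -4], [-4, -2]].
det(H) = -12, tr(H) = -4.
det(H) < 0, so H is indefinite: neither convex nor concave.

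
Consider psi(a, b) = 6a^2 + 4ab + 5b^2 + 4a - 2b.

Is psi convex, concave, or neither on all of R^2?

convex

psi is quadratic, so its Hessian is the constant matrix H = [[12, 4], [4, 10]].
det(H) = 104, tr(H) = 22.
det(H) > 0 and tr(H) > 0, so H is positive definite everywhere: convex.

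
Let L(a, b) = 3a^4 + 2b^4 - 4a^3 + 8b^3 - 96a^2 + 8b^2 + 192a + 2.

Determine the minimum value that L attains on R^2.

L(a,b) separates as P(a) + Q(b) + 2, so its minimum is min P + min Q + 2.
P'(a) = 12(a - 4)(a - 1)(a + 4) vanishes at a ∈ {-4, 1, 4}; Q'(b) = 8b(b + 1)(b + 2) vanishes at b ∈ {-2, -1, 0}.
Local minima of P (where P''>0): P(-4)=-1280, P(4)=-256. Local minima of Q: Q(-2)=0, Q(0)=0.
So the global minimum of L is P(-4) + Q(-2) + 2 = -1280 + 0 + 2 = -1278, attained at (-4, -2).

-1278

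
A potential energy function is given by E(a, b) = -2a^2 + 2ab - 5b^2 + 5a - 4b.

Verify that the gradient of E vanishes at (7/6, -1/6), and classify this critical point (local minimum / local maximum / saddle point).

local maximum

∇E = (-4a + 2b + 5, 2a - 10b - 4); substituting (7/6, -1/6) gives ∇E = (0, 0), so (7/6, -1/6) is indeed a critical point.
The Hessian of E is constant: H = [[-4, 2], [2, -10]].
det(H) = (-4)·(-10) − 2² = 36.
det(H) > 0 and tr(H) = -14 < 0, so H is negative definite and the point is a local maximum.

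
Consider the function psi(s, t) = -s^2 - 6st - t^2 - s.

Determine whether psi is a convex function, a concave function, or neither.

neither

psi is quadratic, so its Hessian is the constant matrix H = [[-2, -6], [-6, -2]].
det(H) = -32, tr(H) = -4.
det(H) < 0, so H is indefinite: neither convex nor concave.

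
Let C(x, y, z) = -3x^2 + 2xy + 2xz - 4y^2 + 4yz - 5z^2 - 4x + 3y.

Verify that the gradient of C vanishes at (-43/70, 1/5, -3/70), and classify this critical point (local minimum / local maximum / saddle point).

local maximum

∇C = (-6x + 2y + 2z - 4, 2x - 8y + 4z + 3, 2x + 4y - 10z); substituting (-43/70, 1/5, -3/70) gives ∇C = (0, 0, 0), so (-43/70, 1/5, -3/70) is indeed a critical point.
The Hessian is constant: H = [[-6, 2, 2], [2, -8, 4], [2, 4, -10]].
Leading principal minors: Δ₁ = -6, Δ₂ = 44, Δ₃ = -280.
The minors alternate sign starting negative (−, +, −), so H is negative definite: a local maximum.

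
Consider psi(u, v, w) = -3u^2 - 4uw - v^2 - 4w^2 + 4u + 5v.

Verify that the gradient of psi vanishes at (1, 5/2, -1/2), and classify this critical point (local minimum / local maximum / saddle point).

local maximum

∇psi = (-6u - 4w + 4, -2v + 5, -4u - 8w); substituting (1, 5/2, -1/2) gives ∇psi = (0, 0, 0), so (1, 5/2, -1/2) is indeed a critical point.
The Hessian is constant: H = [[-6, 0, -4], [0, -2, 0], [-4, 0, -8]].
Leading principal minors: Δ₁ = -6, Δ₂ = 12, Δ₃ = -64.
The minors alternate sign starting negative (−, +, −), so H is negative definite: a local maximum.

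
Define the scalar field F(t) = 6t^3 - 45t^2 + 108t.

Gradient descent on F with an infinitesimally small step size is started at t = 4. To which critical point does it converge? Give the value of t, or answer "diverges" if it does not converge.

3

F'(t) = 18(t - 3)(t - 2), so F'(4) = 36.
Gradient descent moves in the -F' direction, i.e. t is decreasing.
The nearest critical point in that direction is t = 3, where F'' = 18 > 0 (a local minimum). The iterate converges there.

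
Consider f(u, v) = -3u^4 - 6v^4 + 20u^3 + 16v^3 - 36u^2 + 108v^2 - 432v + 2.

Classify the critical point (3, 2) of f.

The mixed partial ∂²f/∂u∂v is 0, so the Hessian at any point is diag(f_uu, f_vv) = diag(12(-3u^2 + 10u - 6), 24(-3v^2 + 4v + 9)).
At (3, 2): H = diag(-36, 120).
The eigenvalues have opposite signs, so H is indefinite: a saddle point.

saddle point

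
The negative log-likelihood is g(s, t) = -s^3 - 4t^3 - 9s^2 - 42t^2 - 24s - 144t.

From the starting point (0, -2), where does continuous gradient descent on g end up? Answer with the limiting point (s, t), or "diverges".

g is separable, so gradient descent decouples: s follows -∂g/∂s, t follows -∂g/∂t.
∂g/∂s = -3(s + 2)(s + 4); at s=0 this is -24, so s increases.
∂g/∂t = -12(t + 3)(t + 4); at t=-2 this is -24, so t increases.
The s-coordinate has no critical point in that direction and runs off to infinity.

diverges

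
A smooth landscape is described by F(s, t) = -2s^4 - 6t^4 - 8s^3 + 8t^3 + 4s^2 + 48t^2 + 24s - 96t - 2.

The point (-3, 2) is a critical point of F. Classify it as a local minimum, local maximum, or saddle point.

local maximum

The mixed partial ∂²F/∂s∂t is 0, so the Hessian at any point is diag(F_ss, F_tt) = diag(8(-3s^2 - 6s + 1), 24(-3t^2 + 2t + 4)).
At (-3, 2): H = diag(-64, -96).
Both eigenvalues are negative, so H is negative definite: a local maximum.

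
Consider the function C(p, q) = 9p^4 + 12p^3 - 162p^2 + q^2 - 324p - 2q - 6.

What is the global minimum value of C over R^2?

C(p,q) separates as A(p) + B(q) − 6, so its minimum is min A + min B − 6.
A'(p) = 36(p - 3)(p + 1)(p + 3) vanishes at p ∈ {-3, -1, 3}; B'(q) = 2q - 2 vanishes at q ∈ {1}.
Local minima of A (where A''>0): A(-3)=-81, A(3)=-1377. Local minima of B: B(1)=-1.
So the global minimum of C is A(3) + B(1) − 6 = -1377 − 1 − 6 = -1384, attained at (3, 1).

-1384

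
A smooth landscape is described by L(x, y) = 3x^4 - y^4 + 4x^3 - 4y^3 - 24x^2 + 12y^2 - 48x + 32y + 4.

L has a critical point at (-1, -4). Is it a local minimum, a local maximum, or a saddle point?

local maximum

The mixed partial ∂²L/∂x∂y is 0, so the Hessian at any point is diag(L_xx, L_yy) = diag(12(3x^2 + 2x - 4), 12(-y^2 - 2y + 2)).
At (-1, -4): H = diag(-36, -72).
Both eigenvalues are negative, so H is negative definite: a local maximum.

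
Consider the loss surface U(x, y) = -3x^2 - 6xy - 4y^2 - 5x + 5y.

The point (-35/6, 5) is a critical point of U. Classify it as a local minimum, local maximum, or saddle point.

local maximum

The Hessian of U is constant: H = [[-6, -6], [-6, -8]].
det(H) = (-6)·(-8) − (-6)² = 12.
det(H) > 0 and tr(H) = -14 < 0, so H is negative definite and the point is a local maximum.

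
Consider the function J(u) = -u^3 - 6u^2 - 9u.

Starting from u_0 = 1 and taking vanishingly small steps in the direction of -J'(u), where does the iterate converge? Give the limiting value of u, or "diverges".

diverges

J'(u) = -3(u + 1)(u + 3), so J'(1) = -24.
Gradient descent moves in the -J' direction, i.e. u is increasing.
There is no critical point above u=1, and J' keeps the same sign, so the iterate runs off to +∞.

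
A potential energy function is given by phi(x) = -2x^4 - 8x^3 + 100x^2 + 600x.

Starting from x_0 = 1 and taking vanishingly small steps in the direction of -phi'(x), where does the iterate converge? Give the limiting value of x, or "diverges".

phi'(x) = -8(x - 5)(x + 3)(x + 5), so phi'(1) = 768.
Gradient descent moves in the -phi' direction, i.e. x is decreasing.
The nearest critical point in that direction is x = -3, where phi'' = 128 > 0 (a local minimum). The iterate converges there.

-3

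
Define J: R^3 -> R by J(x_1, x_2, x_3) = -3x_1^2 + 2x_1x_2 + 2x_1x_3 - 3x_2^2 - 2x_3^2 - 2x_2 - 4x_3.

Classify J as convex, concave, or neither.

J is quadratic, so its Hessian is the constant matrix H = [[-6, 2, 2], [2, -6, 0], [2, 0, -4]].
Leading principal minors: -6, 32, -104.
Signs alternate −, +, − ⇒ H ≺ 0 ⇒ concave.

concave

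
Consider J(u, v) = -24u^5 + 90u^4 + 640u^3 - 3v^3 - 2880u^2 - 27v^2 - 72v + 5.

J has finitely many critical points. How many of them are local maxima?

2

J separates as a function of u plus a function of v, so ∇J=0 decouples.
∂J/∂u = -120u(u - 4)(u - 3)(u + 4) = 0 at u ∈ {-4, 0, 3, 4}; ∂J/∂v = -9(v + 2)(v + 4) = 0 at v ∈ {-4, -2}.
The Hessian is diagonal: diag(J_uu, J_vv). Second derivatives: J_uu(-4)=26880, J_uu(0)=-5760, J_uu(3)=2520, J_uu(4)=-3840; J_vv(-4)=18, J_vv(-2)=-18.
Local maxima occur where both diagonal entries negative: (0, -2), (4, -2). Count: 2.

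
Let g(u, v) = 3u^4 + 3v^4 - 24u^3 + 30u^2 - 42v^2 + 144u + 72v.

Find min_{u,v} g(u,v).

g(u,v) separates as P(u) + Q(v), so its minimum is min P + min Q.
P'(u) = 12(u - 4)(u - 3)(u + 1) vanishes at u ∈ {-1, 3, 4}; Q'(v) = 12(v - 2)(v - 1)(v + 3) vanishes at v ∈ {-3, 1, 2}.
Local minima of P (where P''>0): P(-1)=-87, P(4)=288. Local minima of Q: Q(-3)=-351, Q(2)=24.
So the global minimum of g is P(-1) + Q(-3) = -87 − 351 = -438, attained at (-1, -3).

-438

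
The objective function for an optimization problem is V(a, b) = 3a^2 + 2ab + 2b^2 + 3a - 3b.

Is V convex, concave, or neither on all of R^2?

convex

V is quadratic, so its Hessian is the constant matrix H = [[6, 2], [2, 4]].
det(H) = 20, tr(H) = 10.
det(H) > 0 and tr(H) > 0, so H is positive definite everywhere: convex.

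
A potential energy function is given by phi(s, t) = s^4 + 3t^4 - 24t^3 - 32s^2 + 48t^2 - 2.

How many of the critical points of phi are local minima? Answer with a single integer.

4

phi separates as a function of s plus a function of t, so ∇phi=0 decouples.
∂phi/∂s = 4s(s - 4)(s + 4) = 0 at s ∈ {-4, 0, 4}; ∂phi/∂t = 12t(t - 4)(t - 2) = 0 at t ∈ {0, 2, 4}.
The Hessian is diagonal: diag(phi_ss, phi_tt). Second derivatives: phi_ss(-4)=128, phi_ss(0)=-64, phi_ss(4)=128; phi_tt(0)=96, phi_tt(2)=-48, phi_tt(4)=96.
Local minima occur where both diagonal entries positive: (-4, 0), (-4, 4), (4, 0), (4, 4). Count: 4.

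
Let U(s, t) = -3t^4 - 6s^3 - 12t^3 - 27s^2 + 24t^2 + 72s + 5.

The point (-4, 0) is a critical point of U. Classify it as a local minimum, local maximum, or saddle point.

local minimum

The mixed partial ∂²U/∂s∂t is 0, so the Hessian at any point is diag(U_ss, U_tt) = diag(-18(2s + 3), 12(-3t^2 - 6t + 4)).
At (-4, 0): H = diag(90, 48).
Both eigenvalues are positive, so H is positive definite: a local minimum.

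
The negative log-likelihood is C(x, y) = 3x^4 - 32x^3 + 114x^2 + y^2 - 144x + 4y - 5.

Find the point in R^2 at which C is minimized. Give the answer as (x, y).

C(x,y) separates as P(x) + Q(y) − 5, so its minimum is min P + min Q − 5.
P'(x) = 12(x - 4)(x - 3)(x - 1) vanishes at x ∈ {1, 3, 4}; Q'(y) = 2y + 4 vanishes at y ∈ {-2}.
Local minima of P (where P''>0): P(1)=-59, P(4)=-32. Local minima of Q: Q(-2)=-4.
So the global minimum of C is P(1) + Q(-2) − 5 = -59 − 4 − 5 = -68, attained at (1, -2).

(1, -2)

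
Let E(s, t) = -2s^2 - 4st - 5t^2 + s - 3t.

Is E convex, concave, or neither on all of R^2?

concave

E is quadratic, so its Hessian is the constant matrix H = [[-4, -4], [-4, -10]].
det(H) = 24, tr(H) = -14.
det(H) > 0 and tr(H) < 0, so H is negative definite everywhere: concave.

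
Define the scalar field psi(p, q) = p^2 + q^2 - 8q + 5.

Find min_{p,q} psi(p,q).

psi(p,q) separates as A(p) + B(q) + 5, so its minimum is min A + min B + 5.
A'(p) = 2p vanishes at p ∈ {0}; B'(q) = 2q - 8 vanishes at q ∈ {4}.
Local minima of A (where A''>0): A(0)=0. Local minima of B: B(4)=-16.
So the global minimum of psi is A(0) + B(4) + 5 = 0 − 16 + 5 = -11, attained at (0, 4).

-11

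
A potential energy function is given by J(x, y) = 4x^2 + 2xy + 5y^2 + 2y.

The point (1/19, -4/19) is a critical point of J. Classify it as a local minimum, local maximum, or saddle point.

The Hessian of J is constant: H = [[8, 2], [2, 10]].
det(H) = 8·10 − 2² = 76.
det(H) > 0 and tr(H) = 18 > 0, so H is positive definite and the point is a local minimum.

local minimum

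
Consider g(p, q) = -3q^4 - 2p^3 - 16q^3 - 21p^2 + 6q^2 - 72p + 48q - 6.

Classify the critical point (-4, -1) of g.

The mixed partial ∂²g/∂p∂q is 0, so the Hessian at any point is diag(g_pp, g_qq) = diag(-6(2p + 7), 12(-3q^2 - 8q + 1)).
At (-4, -1): H = diag(6, 72).
Both eigenvalues are positive, so H is positive definite: a local minimum.

local minimum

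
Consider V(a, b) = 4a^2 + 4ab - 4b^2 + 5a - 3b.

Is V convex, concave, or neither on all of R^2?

neither

V is quadratic, so its Hessian is the constant matrix H = [[8, 4], [4, -8]].
det(H) = -80, tr(H) = 0.
det(H) < 0, so H is indefinite: neither convex nor concave.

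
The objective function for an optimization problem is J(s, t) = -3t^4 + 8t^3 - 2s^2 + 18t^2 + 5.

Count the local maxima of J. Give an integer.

J separates as a function of s plus a function of t, so ∇J=0 decouples.
∂J/∂s = -4s = 0 at s ∈ {0}; ∂J/∂t = -12t(t - 3)(t + 1) = 0 at t ∈ {-1, 0, 3}.
The Hessian is diagonal: diag(J_ss, J_tt). Second derivatives: J_ss(0)=-4; J_tt(-1)=-48, J_tt(0)=36, J_tt(3)=-144.
Local maxima occur where both diagonal entries negative: (0, -1), (0, 3). Count: 2.

2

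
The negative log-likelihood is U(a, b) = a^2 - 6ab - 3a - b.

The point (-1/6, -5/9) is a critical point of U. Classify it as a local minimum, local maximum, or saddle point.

The Hessian of U is constant: H = [[2, -6], [-6, 0]].
det(H) = 2·0 − (-6)² = -36.
Since det(H) < 0, H is indefinite and the critical point is a saddle point.

saddle point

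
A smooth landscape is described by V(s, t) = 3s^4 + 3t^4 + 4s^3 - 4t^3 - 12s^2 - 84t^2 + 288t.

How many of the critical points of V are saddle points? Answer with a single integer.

4

V separates as a function of s plus a function of t, so ∇V=0 decouples.
∂V/∂s = 12s(s - 1)(s + 2) = 0 at s ∈ {-2, 0, 1}; ∂V/∂t = 12(t - 3)(t - 2)(t + 4) = 0 at t ∈ {-4, 2, 3}.
The Hessian is diagonal: diag(V_ss, V_tt). Second derivatives: V_ss(-2)=72, V_ss(0)=-24, V_ss(1)=36; V_tt(-4)=504, V_tt(2)=-72, V_tt(3)=84.
Saddle points occur where the two diagonal entries have opposite signs: (-2, 2), (0, -4), (0, 3), (1, 2). Count: 4.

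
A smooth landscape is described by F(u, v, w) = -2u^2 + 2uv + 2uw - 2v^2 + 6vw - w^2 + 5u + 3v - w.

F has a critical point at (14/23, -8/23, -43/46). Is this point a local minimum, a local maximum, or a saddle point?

The Hessian is constant: H = [[-4, 2, 2], [2, -4, 6], [2, 6, -2]].
Leading principal minors: Δ₁ = -4, Δ₂ = 12, Δ₃ = 184.
The minors fit neither the all-positive nor the alternating-sign pattern, so H is indefinite: a saddle point.

saddle point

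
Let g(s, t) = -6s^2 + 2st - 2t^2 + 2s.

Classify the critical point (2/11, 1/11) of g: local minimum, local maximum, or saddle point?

local maximum

The Hessian of g is constant: H = [[-12, 2], [2, -4]].
det(H) = (-12)·(-4) − 2² = 44.
det(H) > 0 and tr(H) = -16 < 0, so H is negative definite and the point is a local maximum.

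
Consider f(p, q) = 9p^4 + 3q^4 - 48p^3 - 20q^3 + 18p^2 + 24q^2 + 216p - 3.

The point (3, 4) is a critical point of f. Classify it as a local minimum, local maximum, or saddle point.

The mixed partial ∂²f/∂p∂q is 0, so the Hessian at any point is diag(f_pp, f_qq) = diag(36(3p^2 - 8p + 1), 12(3q^2 - 10q + 4)).
At (3, 4): H = diag(144, 144).
Both eigenvalues are positive, so H is positive definite: a local minimum.

local minimum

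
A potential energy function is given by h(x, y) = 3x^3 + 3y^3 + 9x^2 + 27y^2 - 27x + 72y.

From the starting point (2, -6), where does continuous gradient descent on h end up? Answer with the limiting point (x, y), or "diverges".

diverges

h is separable, so gradient descent decouples: x follows -∂h/∂x, y follows -∂h/∂y.
∂h/∂x = 9(x - 1)(x + 3); at x=2 this is 45, so x decreases.
∂h/∂y = 9(y + 2)(y + 4); at y=-6 this is 72, so y decreases.
The y-coordinate has no critical point in that direction and runs off to infinity.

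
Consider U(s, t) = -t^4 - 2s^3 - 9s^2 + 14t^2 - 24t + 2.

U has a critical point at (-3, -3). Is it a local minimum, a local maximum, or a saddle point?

The mixed partial ∂²U/∂s∂t is 0, so the Hessian at any point is diag(U_ss, U_tt) = diag(-6(2s + 3), 4(-3t^2 + 7)).
At (-3, -3): H = diag(18, -80).
The eigenvalues have opposite signs, so H is indefinite: a saddle point.

saddle point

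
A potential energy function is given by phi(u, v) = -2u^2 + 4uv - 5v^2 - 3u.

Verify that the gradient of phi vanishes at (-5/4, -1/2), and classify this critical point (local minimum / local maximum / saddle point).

∇phi = (-4u + 4v - 3, 4u - 10v); substituting (-5/4, -1/2) gives ∇phi = (0, 0), so (-5/4, -1/2) is indeed a critical point.
The Hessian of phi is constant: H = [[-4, 4], [4, -10]].
det(H) = (-4)·(-10) − 4² = 24.
det(H) > 0 and tr(H) = -14 < 0, so H is negative definite and the point is a local maximum.

local maximum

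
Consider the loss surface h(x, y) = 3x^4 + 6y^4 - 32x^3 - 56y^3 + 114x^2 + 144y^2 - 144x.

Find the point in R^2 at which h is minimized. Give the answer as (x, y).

(1, 0)

h(x,y) separates as P(x) + Q(y), so its minimum is min P + min Q.
P'(x) = 12(x - 4)(x - 3)(x - 1) vanishes at x ∈ {1, 3, 4}; Q'(y) = 24y(y - 4)(y - 3) vanishes at y ∈ {0, 3, 4}.
Local minima of P (where P''>0): P(1)=-59, P(4)=-32. Local minima of Q: Q(0)=0, Q(4)=256.
So the global minimum of h is P(1) + Q(0) = -59 + 0 = -59, attained at (1, 0).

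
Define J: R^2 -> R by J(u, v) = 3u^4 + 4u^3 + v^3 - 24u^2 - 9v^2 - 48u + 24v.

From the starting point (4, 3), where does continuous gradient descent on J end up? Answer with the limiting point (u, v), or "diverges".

(2, 4)

J is separable, so gradient descent decouples: u follows -∂J/∂u, v follows -∂J/∂v.
∂J/∂u = 12(u - 2)(u + 1)(u + 2); at u=4 this is 720, so u decreases.
∂J/∂v = 3(v - 4)(v - 2); at v=3 this is -3, so v increases.
u converges to its nearest critical value 2 (a local min of the u-part); v converges to 4. The iterate converges to (2, 4).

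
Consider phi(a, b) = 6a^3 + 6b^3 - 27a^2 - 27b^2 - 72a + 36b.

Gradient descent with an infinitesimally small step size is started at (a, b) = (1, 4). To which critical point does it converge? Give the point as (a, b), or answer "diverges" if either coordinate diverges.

phi is separable, so gradient descent decouples: a follows -∂phi/∂a, b follows -∂phi/∂b.
∂phi/∂a = 18(a - 4)(a + 1); at a=1 this is -108, so a increases.
∂phi/∂b = 18(b - 2)(b - 1); at b=4 this is 108, so b decreases.
a converges to its nearest critical value 4 (a local min of the a-part); b converges to 2. The iterate converges to (4, 2).

(4, 2)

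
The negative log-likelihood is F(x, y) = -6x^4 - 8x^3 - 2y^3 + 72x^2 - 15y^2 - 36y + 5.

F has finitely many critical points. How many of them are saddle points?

3

F separates as a function of x plus a function of y, so ∇F=0 decouples.
∂F/∂x = -24x(x - 2)(x + 3) = 0 at x ∈ {-3, 0, 2}; ∂F/∂y = -6(y + 2)(y + 3) = 0 at y ∈ {-3, -2}.
The Hessian is diagonal: diag(F_xx, F_yy). Second derivatives: F_xx(-3)=-360, F_xx(0)=144, F_xx(2)=-240; F_yy(-3)=6, F_yy(-2)=-6.
Saddle points occur where the two diagonal entries have opposite signs: (-3, -3), (0, -2), (2, -3). Count: 3.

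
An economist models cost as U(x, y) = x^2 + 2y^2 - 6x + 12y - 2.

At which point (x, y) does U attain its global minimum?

(3, -3)

U(x,y) separates as P(x) + Q(y) − 2, so its minimum is min P + min Q − 2.
P'(x) = 2x - 6 vanishes at x ∈ {3}; Q'(y) = 4y + 12 vanishes at y ∈ {-3}.
Local minima of P (where P''>0): P(3)=-9. Local minima of Q: Q(-3)=-18.
So the global minimum of U is P(3) + Q(-3) − 2 = -9 − 18 − 2 = -29, attained at (3, -3).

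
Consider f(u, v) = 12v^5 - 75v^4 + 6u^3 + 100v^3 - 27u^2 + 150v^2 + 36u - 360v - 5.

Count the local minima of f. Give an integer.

f separates as a function of u plus a function of v, so ∇f=0 decouples.
∂f/∂u = 18(u - 2)(u - 1) = 0 at u ∈ {1, 2}; ∂f/∂v = 60(v - 3)(v - 2)(v - 1)(v + 1) = 0 at v ∈ {-1, 1, 2, 3}.
The Hessian is diagonal: diag(f_uu, f_vv). Second derivatives: f_uu(1)=-18, f_uu(2)=18; f_vv(-1)=-1440, f_vv(1)=240, f_vv(2)=-180, f_vv(3)=480.
Local minima occur where both diagonal entries positive: (2, 1), (2, 3). Count: 2.

2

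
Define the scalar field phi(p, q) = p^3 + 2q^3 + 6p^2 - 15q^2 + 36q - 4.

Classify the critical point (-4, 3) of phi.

The mixed partial ∂²phi/∂p∂q is 0, so the Hessian at any point is diag(phi_pp, phi_qq) = diag(6(p + 2), 6(2q - 5)).
At (-4, 3): H = diag(-12, 6).
The eigenvalues have opposite signs, so H is indefinite: a saddle point.

saddle point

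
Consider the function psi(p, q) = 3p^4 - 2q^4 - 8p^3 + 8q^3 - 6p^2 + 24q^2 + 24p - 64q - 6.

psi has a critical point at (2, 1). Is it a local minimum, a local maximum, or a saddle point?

The mixed partial ∂²psi/∂p∂q is 0, so the Hessian at any point is diag(psi_pp, psi_qq) = diag(12(3p^2 - 4p - 1), 24(-q^2 + 2q + 2)).
At (2, 1): H = diag(36, 72).
Both eigenvalues are positive, so H is positive definite: a local minimum.

local minimum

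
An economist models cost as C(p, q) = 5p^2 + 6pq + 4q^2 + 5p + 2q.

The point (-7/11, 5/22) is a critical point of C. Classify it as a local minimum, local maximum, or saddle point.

The Hessian of C is constant: H = [[10, 6], [6, 8]].
det(H) = 10·8 − 6² = 44.
det(H) > 0 and tr(H) = 18 > 0, so H is positive definite and the point is a local minimum.

local minimum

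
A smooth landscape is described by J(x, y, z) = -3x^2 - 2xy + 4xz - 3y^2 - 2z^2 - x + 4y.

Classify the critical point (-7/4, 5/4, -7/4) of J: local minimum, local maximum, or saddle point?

local maximum

The Hessian is constant: H = [[-6, -2, 4], [-2, -6, 0], [4, 0, -4]].
Leading principal minors: Δ₁ = -6, Δ₂ = 32, Δ₃ = -32.
The minors alternate sign starting negative (−, +, −), so H is negative definite: a local maximum.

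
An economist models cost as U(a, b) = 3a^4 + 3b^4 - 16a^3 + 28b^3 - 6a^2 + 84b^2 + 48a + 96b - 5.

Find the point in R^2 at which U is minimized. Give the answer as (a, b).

(4, -4)

U(a,b) separates as P(a) + Q(b) − 5, so its minimum is min P + min Q − 5.
P'(a) = 12(a - 4)(a - 1)(a + 1) vanishes at a ∈ {-1, 1, 4}; Q'(b) = 12(b + 1)(b + 2)(b + 4) vanishes at b ∈ {-4, -2, -1}.
Local minima of P (where P''>0): P(-1)=-35, P(4)=-160. Local minima of Q: Q(-4)=-64, Q(-1)=-37.
So the global minimum of U is P(4) + Q(-4) − 5 = -160 − 64 − 5 = -229, attained at (4, -4).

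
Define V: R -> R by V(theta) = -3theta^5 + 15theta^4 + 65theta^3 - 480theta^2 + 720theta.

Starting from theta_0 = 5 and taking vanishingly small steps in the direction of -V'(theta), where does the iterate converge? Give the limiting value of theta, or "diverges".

diverges

V'(theta) = -15(theta - 4)(theta - 3)(theta - 1)(theta + 4), so V'(5) = -1080.
Gradient descent moves in the -V' direction, i.e. theta is increasing.
There is no critical point above theta=5, and V' keeps the same sign, so the iterate runs off to +∞.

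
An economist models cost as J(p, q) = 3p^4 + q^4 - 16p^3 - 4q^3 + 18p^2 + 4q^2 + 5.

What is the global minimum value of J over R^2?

-22

J(p,q) separates as A(p) + B(q) + 5, so its minimum is min A + min B + 5.
A'(p) = 12p(p - 3)(p - 1) vanishes at p ∈ {0, 1, 3}; B'(q) = 4q(q - 2)(q - 1) vanishes at q ∈ {0, 1, 2}.
Local minima of A (where A''>0): A(0)=0, A(3)=-27. Local minima of B: B(0)=0, B(2)=0.
So the global minimum of J is A(3) + B(0) + 5 = -27 + 0 + 5 = -22, attained at (3, 0).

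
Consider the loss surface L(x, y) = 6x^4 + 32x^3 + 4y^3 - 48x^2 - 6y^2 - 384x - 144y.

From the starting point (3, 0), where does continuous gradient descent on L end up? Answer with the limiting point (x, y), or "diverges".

L is separable, so gradient descent decouples: x follows -∂L/∂x, y follows -∂L/∂y.
∂L/∂x = 24(x - 2)(x + 2)(x + 4); at x=3 this is 840, so x decreases.
∂L/∂y = 12(y - 4)(y + 3); at y=0 this is -144, so y increases.
x converges to its nearest critical value 2 (a local min of the x-part); y converges to 4. The iterate converges to (2, 4).

(2, 4)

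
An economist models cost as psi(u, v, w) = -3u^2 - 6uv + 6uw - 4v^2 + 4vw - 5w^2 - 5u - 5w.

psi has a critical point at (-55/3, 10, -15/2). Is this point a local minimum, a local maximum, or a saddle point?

The Hessian is constant: H = [[-6, -6, 6], [-6, -8, 4], [6, 4, -10]].
Leading principal minors: Δ₁ = -6, Δ₂ = 12, Δ₃ = -24.
The minors alternate sign starting negative (−, +, −), so H is negative definite: a local maximum.

local maximum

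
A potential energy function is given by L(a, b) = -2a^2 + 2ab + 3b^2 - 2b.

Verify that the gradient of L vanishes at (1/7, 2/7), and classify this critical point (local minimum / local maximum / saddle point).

∇L = (-4a + 2b, 2a + 6b - 2); substituting (1/7, 2/7) gives ∇L = (0, 0), so (1/7, 2/7) is indeed a critical point.
The Hessian of L is constant: H = [[-4, 2], [2, 6]].
det(H) = (-4)·6 − 2² = -28.
Since det(H) < 0, H is indefinite and the critical point is a saddle point.

saddle point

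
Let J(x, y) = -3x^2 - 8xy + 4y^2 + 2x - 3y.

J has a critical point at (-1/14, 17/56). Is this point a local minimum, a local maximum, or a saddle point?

saddle point

The Hessian of J is constant: H = [[-6, -8], [-8, 8]].
det(H) = (-6)·8 − (-8)² = -112.
Since det(H) < 0, H is indefinite and the critical point is a saddle point.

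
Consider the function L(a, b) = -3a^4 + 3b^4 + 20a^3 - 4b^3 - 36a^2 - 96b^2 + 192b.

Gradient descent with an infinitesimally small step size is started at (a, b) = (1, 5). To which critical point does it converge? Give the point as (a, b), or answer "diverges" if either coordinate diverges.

L is separable, so gradient descent decouples: a follows -∂L/∂a, b follows -∂L/∂b.
∂L/∂a = -12a(a - 3)(a - 2); at a=1 this is -24, so a increases.
∂L/∂b = 12(b - 4)(b - 1)(b + 4); at b=5 this is 432, so b decreases.
a converges to its nearest critical value 2 (a local min of the a-part); b converges to 4. The iterate converges to (2, 4).

(2, 4)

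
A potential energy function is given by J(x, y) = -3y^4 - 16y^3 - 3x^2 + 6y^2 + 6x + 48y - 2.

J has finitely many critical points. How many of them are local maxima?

2

J separates as a function of x plus a function of y, so ∇J=0 decouples.
∂J/∂x = -6(x - 1) = 0 at x ∈ {1}; ∂J/∂y = -12(y - 1)(y + 1)(y + 4) = 0 at y ∈ {-4, -1, 1}.
The Hessian is diagonal: diag(J_xx, J_yy). Second derivatives: J_xx(1)=-6; J_yy(-4)=-180, J_yy(-1)=72, J_yy(1)=-120.
Local maxima occur where both diagonal entries negative: (1, -4), (1, 1). Count: 2.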